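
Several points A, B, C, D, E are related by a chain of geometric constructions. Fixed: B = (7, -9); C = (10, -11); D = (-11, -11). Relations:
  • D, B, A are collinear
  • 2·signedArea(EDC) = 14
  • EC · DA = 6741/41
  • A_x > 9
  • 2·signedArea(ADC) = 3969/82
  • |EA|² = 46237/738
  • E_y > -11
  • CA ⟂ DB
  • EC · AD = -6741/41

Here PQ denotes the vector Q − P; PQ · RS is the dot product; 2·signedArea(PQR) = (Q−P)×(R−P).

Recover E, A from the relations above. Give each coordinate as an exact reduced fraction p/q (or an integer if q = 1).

A = (799/82, -713/82)
E = (2, -31/3)

1. E_y = -31/3  [2·signedArea(EDC) = 14]
2. A_x = 799/82  [D, B, A are collinear ∩ CA ⟂ DB]
3. A_y = -713/82  [D, B, A are collinear ∩ CA ⟂ DB]
   → A = (799/82, -713/82)
4. E_x = 2  [EC · AD = -6741/41 ∩ 2·signedArea(EDC) = 14]
   → E = (2, -31/3)
5. E_y = -31/3  [EC · AD = -6741/41 ∩ 2·signedArea(EDC) = 14]
   → E = (2, -31/3)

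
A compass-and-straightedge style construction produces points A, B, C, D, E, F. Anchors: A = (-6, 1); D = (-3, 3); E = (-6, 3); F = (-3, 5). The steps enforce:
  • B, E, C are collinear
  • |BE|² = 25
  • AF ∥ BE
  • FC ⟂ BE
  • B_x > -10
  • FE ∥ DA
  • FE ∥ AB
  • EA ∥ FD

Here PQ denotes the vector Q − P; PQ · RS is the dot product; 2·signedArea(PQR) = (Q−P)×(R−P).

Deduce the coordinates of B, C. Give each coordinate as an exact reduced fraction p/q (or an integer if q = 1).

1. B_x = -9  [AF ∥ BE ∩ FE ∥ AB]
2. B_y = -1  [AF ∥ BE ∩ FE ∥ AB]
   → B = (-9, -1)
3. C_x = -99/25  [B, E, C are collinear ∩ FC ⟂ BE]
4. C_y = 143/25  [B, E, C are collinear ∩ FC ⟂ BE]
   → C = (-99/25, 143/25)

B = (-9, -1)
C = (-99/25, 143/25)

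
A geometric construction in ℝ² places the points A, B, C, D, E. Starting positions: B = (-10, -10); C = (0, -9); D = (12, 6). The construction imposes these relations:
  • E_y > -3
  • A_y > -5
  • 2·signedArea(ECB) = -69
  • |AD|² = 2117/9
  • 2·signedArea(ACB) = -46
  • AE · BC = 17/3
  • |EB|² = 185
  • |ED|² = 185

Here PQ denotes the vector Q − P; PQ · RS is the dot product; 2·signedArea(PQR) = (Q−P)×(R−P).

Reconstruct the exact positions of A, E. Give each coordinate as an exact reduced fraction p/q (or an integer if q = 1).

1. E_x = 1  [line 1·x + -10·y + -21 = 0 ∩ |EB|² = 185]
2. E_y = -2  [line 1·x + -10·y + -21 = 0 ∩ |EB|² = 185]
   → E = (1, -2)
3. A_x = 2/3  [AE · BC = 17/3 ∩ 2·signedArea(ACB) = -46]
4. A_y = -13/3  [AE · BC = 17/3 ∩ 2·signedArea(ACB) = -46]
   → A = (2/3, -13/3)

A = (2/3, -13/3)
E = (1, -2)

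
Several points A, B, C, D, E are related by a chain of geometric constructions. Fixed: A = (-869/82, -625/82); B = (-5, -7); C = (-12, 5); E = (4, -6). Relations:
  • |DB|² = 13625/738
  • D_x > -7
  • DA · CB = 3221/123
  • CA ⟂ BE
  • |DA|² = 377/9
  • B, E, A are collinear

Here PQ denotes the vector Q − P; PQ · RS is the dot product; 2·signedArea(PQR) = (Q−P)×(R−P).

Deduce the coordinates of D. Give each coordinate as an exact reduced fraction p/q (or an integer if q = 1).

1. D_x = -1525/246  [line -7·x + 12·y + -2191/246 = 0 ∩ |DA|² = 377/9]
2. D_y = -707/246  [line -7·x + 12·y + -2191/246 = 0 ∩ |DA|² = 377/9]
   → D = (-1525/246, -707/246)

D = (-1525/246, -707/246)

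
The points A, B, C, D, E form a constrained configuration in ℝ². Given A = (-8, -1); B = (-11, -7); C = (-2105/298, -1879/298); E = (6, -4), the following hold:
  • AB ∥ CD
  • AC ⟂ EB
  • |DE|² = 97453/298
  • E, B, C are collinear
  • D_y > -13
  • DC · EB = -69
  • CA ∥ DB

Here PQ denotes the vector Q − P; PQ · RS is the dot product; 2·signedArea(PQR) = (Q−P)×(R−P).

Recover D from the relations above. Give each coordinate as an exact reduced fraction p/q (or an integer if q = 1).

1. D_x = -2999/298  [CA ∥ DB ∩ AB ∥ CD]
2. D_y = -3667/298  [CA ∥ DB ∩ AB ∥ CD]
   → D = (-2999/298, -3667/298)

D = (-2999/298, -3667/298)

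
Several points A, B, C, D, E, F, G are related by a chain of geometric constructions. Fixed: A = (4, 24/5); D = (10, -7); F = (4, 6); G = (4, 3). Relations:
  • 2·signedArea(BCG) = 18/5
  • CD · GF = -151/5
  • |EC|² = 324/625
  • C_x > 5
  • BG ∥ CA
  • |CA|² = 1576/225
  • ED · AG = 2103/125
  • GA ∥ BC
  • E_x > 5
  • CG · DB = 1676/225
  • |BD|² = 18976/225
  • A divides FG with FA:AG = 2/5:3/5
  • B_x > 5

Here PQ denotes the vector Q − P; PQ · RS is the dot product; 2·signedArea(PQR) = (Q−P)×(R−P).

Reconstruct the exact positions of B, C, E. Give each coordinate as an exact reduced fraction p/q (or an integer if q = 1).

B = (6, 19/15)
C = (6, 46/15)
E = (6, 176/75)

1. C_y = 46/15  [CD · GF = -151/5]
2. C_x = 6  [|CA|² = 1576/225]
   → C = (6, 46/15)
3. E_y = 176/75  [ED · AG = 2103/125]
4. E_x = 6  [|EC|² = 324/625]
   → E = (6, 176/75)
5. B_x = 6  [2·signedArea(BCG) = 18/5 ∩ BG ∥ CA]
6. B_y = 19/15  [2·signedArea(BCG) = 18/5 ∩ BG ∥ CA]
   → B = (6, 19/15)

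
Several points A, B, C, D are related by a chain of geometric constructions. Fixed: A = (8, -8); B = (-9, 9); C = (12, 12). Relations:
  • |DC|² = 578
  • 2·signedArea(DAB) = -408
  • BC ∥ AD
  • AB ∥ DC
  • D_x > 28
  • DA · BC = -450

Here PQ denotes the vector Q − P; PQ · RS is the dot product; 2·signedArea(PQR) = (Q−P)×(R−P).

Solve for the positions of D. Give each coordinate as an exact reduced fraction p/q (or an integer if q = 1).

1. D_x = 29  [AB ∥ DC ∩ BC ∥ AD]
2. D_y = -5  [AB ∥ DC ∩ BC ∥ AD]
   → D = (29, -5)

D = (29, -5)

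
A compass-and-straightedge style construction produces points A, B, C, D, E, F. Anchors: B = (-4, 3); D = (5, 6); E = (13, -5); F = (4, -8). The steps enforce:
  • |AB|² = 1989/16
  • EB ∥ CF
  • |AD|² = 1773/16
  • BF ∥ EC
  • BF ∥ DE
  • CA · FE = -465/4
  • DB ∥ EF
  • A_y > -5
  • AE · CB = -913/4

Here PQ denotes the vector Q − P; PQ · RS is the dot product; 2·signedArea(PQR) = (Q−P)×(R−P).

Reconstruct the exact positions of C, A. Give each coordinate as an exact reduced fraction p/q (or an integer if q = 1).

1. C_x = 21  [EB ∥ CF ∩ BF ∥ EC]
2. C_y = -16  [EB ∥ CF ∩ BF ∥ EC]
   → C = (21, -16)
3. A_x = 17/4  [AE · CB = -913/4 ∩ CA · FE = -465/4]
4. A_y = -9/2  [AE · CB = -913/4 ∩ CA · FE = -465/4]
   → A = (17/4, -9/2)

A = (17/4, -9/2)
C = (21, -16)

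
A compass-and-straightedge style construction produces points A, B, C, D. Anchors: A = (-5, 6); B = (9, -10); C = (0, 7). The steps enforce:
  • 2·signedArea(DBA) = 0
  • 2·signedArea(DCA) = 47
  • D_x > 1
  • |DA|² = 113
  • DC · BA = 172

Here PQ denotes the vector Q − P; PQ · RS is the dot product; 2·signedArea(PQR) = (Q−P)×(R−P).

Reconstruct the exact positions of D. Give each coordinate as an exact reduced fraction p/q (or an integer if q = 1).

D = (2, -2)

1. D_x = 2  [2·signedArea(DBA) = 0 ∩ 2·signedArea(DCA) = 47]
2. D_y = -2  [2·signedArea(DBA) = 0 ∩ 2·signedArea(DCA) = 47]
   → D = (2, -2)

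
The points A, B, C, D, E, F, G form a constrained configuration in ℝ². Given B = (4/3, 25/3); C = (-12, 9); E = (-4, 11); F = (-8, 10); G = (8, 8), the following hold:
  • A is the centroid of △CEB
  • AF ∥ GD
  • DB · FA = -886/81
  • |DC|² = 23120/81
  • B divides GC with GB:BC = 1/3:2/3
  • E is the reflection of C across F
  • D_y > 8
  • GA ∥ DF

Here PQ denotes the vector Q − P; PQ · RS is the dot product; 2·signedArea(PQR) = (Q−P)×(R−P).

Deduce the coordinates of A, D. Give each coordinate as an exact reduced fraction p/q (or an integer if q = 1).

1. A_x = -44/9  [A is the centroid of △CEB]
2. A_y = 85/9  [A is the centroid of △CEB]
   → A = (-44/9, 85/9)
3. D_x = 44/9  [GA ∥ DF ∩ AF ∥ GD]
4. D_y = 77/9  [GA ∥ DF ∩ AF ∥ GD]
   → D = (44/9, 77/9)

A = (-44/9, 85/9)
D = (44/9, 77/9)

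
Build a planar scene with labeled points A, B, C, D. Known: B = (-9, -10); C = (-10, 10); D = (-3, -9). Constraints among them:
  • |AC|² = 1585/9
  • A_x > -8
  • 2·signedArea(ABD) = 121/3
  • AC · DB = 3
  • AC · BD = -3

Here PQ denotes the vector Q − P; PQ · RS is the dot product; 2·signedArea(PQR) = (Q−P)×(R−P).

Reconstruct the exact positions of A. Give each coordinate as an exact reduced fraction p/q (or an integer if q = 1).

A = (-22/3, -3)

1. A_x = -22/3  [2·signedArea(ABD) = 121/3 ∩ AC · BD = -3]
2. A_y = -3  [2·signedArea(ABD) = 121/3 ∩ AC · BD = -3]
   → A = (-22/3, -3)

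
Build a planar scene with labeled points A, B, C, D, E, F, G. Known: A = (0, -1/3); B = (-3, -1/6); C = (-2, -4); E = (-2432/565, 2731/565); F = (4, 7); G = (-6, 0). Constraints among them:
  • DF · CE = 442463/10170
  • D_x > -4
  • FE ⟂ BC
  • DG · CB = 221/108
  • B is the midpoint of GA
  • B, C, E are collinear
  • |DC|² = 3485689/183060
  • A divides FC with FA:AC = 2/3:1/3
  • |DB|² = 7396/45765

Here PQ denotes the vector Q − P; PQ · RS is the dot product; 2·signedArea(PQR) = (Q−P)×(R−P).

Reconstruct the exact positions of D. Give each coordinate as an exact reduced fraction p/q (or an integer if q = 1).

D = (-5257/1695, 2261/10170)

1. D_x = -5257/1695  [line 1·x + -23/6·y + 427/108 = 0 ∩ |DC|² = 3485689/183060]
2. D_y = 2261/10170  [line 1·x + -23/6·y + 427/108 = 0 ∩ |DC|² = 3485689/183060]
   → D = (-5257/1695, 2261/10170)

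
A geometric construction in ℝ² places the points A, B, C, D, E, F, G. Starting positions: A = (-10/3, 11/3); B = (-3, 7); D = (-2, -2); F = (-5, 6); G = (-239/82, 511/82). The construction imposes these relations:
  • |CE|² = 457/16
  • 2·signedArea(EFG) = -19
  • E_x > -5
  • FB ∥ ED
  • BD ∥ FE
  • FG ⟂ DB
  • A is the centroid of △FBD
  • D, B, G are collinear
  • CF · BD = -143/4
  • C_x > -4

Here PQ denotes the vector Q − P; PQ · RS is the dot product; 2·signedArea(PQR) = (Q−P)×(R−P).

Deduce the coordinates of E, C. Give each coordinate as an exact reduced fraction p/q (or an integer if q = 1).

C = (-3, 9/4)
E = (-4, -3)

1. E_x = -4  [FB ∥ ED ∩ BD ∥ FE]
2. E_y = -3  [FB ∥ ED ∩ BD ∥ FE]
   → E = (-4, -3)
3. C_x = -3  [line -1·x + 9·y + -93/4 = 0 ∩ |CE|² = 457/16]
4. C_y = 9/4  [line -1·x + 9·y + -93/4 = 0 ∩ |CE|² = 457/16]
   → C = (-3, 9/4)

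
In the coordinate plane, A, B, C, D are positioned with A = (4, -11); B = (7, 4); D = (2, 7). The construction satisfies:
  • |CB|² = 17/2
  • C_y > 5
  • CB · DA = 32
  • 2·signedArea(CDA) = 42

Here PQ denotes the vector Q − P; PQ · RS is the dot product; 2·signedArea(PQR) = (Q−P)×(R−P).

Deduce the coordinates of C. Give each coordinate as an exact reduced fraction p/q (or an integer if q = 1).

1. C_x = 9/2  [CB · DA = 32 ∩ 2·signedArea(CDA) = 42]
2. C_y = 11/2  [CB · DA = 32 ∩ 2·signedArea(CDA) = 42]
   → C = (9/2, 11/2)

C = (9/2, 11/2)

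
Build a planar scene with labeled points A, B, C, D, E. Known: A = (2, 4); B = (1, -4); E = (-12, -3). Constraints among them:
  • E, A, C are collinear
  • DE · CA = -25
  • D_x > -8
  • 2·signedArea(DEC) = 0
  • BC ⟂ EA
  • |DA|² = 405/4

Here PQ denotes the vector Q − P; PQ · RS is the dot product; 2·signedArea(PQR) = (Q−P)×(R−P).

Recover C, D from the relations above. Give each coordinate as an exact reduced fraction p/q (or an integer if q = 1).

C = (-2, 2)
D = (-7, -1/2)

1. C_x = -2  [E, A, C are collinear ∩ BC ⟂ EA]
2. C_y = 2  [E, A, C are collinear ∩ BC ⟂ EA]
   → C = (-2, 2)
3. D_x = -7  [2·signedArea(DEC) = 0 ∩ DE · CA = -25]
4. D_y = -1/2  [2·signedArea(DEC) = 0 ∩ DE · CA = -25]
   → D = (-7, -1/2)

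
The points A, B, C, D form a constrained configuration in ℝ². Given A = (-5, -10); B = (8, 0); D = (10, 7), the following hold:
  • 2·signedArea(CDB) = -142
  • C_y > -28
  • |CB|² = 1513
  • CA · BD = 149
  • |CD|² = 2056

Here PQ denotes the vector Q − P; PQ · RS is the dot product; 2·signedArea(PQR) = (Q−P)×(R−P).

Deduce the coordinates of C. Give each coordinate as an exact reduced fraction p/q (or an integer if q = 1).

1. C_x = -20  [CA · BD = 149 ∩ 2·signedArea(CDB) = -142]
2. C_y = -27  [CA · BD = 149 ∩ 2·signedArea(CDB) = -142]
   → C = (-20, -27)

C = (-20, -27)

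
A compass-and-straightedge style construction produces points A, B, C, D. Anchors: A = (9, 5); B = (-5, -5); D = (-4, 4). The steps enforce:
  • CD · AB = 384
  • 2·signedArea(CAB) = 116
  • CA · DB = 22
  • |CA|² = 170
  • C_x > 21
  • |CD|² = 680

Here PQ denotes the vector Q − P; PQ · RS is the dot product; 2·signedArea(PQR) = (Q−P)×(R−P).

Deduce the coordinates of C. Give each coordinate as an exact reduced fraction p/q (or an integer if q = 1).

1. C_x = 22  [CD · AB = 384 ∩ CA · DB = 22]
2. C_y = 6  [CD · AB = 384 ∩ CA · DB = 22]
   → C = (22, 6)

C = (22, 6)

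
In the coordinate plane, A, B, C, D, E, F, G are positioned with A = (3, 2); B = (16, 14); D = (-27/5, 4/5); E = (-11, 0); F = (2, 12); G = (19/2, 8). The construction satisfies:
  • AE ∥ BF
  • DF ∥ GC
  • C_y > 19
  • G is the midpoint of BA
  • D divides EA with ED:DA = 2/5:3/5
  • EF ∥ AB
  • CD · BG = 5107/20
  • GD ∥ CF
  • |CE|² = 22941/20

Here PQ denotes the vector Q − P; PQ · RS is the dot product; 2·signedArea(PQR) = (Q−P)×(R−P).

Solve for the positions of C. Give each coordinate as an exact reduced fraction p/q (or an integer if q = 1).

1. C_x = 169/10  [GD ∥ CF ∩ DF ∥ GC]
2. C_y = 96/5  [GD ∥ CF ∩ DF ∥ GC]
   → C = (169/10, 96/5)

C = (169/10, 96/5)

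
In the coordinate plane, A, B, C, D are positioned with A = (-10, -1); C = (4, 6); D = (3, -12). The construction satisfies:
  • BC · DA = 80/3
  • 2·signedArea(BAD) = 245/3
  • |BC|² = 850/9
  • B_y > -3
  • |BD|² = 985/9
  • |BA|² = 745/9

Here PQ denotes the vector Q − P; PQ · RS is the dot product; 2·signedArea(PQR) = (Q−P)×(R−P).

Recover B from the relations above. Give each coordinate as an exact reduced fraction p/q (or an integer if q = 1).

B = (-1, -7/3)

1. B_x = -1  [2·signedArea(BAD) = 245/3 ∩ BC · DA = 80/3]
2. B_y = -7/3  [2·signedArea(BAD) = 245/3 ∩ BC · DA = 80/3]
   → B = (-1, -7/3)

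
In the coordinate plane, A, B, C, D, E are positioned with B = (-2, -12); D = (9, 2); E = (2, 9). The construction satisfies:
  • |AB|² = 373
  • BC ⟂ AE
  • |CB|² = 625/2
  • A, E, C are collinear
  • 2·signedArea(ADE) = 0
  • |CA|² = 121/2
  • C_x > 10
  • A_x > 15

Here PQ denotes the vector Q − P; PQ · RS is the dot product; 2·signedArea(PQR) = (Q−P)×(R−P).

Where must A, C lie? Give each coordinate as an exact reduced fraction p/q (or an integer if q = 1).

1. A_x = 16  [line -7·x + -7·y + 77 = 0 ∩ |AB|² = 373]
2. A_y = -5  [line -7·x + -7·y + 77 = 0 ∩ |AB|² = 373]
   → A = (16, -5)
3. C_x = 21/2  [A, E, C are collinear ∩ BC ⟂ AE]
4. C_y = 1/2  [A, E, C are collinear ∩ BC ⟂ AE]
   → C = (21/2, 1/2)

A = (16, -5)
C = (21/2, 1/2)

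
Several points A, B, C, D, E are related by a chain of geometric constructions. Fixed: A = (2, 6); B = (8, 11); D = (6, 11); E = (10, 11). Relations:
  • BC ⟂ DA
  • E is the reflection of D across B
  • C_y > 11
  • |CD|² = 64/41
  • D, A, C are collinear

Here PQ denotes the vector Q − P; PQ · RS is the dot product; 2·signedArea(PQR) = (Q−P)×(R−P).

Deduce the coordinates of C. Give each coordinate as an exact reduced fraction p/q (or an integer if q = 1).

1. C_x = 278/41  [D, A, C are collinear ∩ BC ⟂ DA]
2. C_y = 491/41  [D, A, C are collinear ∩ BC ⟂ DA]
   → C = (278/41, 491/41)

C = (278/41, 491/41)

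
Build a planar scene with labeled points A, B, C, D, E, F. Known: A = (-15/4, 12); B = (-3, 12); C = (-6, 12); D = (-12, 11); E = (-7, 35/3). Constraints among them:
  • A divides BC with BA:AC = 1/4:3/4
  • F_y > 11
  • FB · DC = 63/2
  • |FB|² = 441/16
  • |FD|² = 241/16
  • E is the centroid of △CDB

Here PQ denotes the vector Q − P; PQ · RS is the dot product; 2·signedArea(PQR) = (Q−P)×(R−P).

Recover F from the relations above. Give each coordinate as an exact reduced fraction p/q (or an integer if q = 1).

1. F_x = -33/4  [line -6·x + -1·y + -75/2 = 0 ∩ |FB|² = 441/16]
2. F_y = 12  [line -6·x + -1·y + -75/2 = 0 ∩ |FB|² = 441/16]
   → F = (-33/4, 12)

F = (-33/4, 12)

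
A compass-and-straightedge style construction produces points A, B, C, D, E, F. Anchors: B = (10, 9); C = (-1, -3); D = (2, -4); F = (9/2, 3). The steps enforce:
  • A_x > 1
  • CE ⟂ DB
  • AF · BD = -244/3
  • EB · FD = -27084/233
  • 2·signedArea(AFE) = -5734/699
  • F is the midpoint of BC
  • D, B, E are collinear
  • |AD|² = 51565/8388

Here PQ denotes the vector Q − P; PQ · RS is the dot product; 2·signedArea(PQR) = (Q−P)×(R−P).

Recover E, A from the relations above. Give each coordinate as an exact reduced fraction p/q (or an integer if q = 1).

1. E_x = 378/233  [D, B, E are collinear ∩ CE ⟂ DB]
2. E_y = -1075/233  [D, B, E are collinear ∩ CE ⟂ DB]
   → E = (378/233, -1075/233)
3. A_x = 2387/1398  [AF · BD = -244/3 ∩ 2·signedArea(AFE) = -5734/699]
4. A_y = -1075/699  [AF · BD = -244/3 ∩ 2·signedArea(AFE) = -5734/699]
   → A = (2387/1398, -1075/699)

A = (2387/1398, -1075/699)
E = (378/233, -1075/233)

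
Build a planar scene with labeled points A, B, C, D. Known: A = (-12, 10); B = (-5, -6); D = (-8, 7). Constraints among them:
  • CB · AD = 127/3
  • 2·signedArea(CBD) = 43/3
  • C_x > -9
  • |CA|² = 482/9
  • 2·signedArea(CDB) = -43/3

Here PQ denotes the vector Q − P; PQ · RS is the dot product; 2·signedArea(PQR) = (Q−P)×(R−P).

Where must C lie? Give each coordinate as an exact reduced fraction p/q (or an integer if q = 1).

C = (-25/3, 11/3)

1. C_x = -25/3  [2·signedArea(CDB) = -43/3 ∩ CB · AD = 127/3]
2. C_y = 11/3  [2·signedArea(CDB) = -43/3 ∩ CB · AD = 127/3]
   → C = (-25/3, 11/3)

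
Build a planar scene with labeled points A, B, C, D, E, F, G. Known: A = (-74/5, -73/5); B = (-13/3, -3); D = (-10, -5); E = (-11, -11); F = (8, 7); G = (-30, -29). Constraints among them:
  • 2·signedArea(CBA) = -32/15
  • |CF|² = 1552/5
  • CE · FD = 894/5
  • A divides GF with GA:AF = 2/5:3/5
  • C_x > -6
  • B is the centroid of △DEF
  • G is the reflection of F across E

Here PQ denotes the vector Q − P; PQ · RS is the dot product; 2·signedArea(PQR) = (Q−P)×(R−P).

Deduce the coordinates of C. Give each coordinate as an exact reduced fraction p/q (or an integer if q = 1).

C = (-28/5, -21/5)

1. C_x = -28/5  [2·signedArea(CBA) = -32/15 ∩ CE · FD = 894/5]
2. C_y = -21/5  [2·signedArea(CBA) = -32/15 ∩ CE · FD = 894/5]
   → C = (-28/5, -21/5)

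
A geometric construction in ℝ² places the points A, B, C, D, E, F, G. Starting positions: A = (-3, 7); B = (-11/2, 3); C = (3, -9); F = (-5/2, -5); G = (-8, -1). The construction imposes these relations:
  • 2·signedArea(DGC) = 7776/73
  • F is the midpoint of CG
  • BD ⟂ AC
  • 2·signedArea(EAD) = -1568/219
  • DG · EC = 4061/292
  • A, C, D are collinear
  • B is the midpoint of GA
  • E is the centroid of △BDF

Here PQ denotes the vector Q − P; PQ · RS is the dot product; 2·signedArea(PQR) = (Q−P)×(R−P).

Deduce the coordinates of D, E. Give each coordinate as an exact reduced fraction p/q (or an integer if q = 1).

D = (-291/146, 315/73)
E = (-1459/438, 169/219)

1. D_x = -291/146  [A, C, D are collinear ∩ BD ⟂ AC]
2. D_y = 315/73  [A, C, D are collinear ∩ BD ⟂ AC]
   → D = (-291/146, 315/73)
3. E_x = -1459/438  [E is the centroid of △BDF]
4. E_y = 169/219  [E is the centroid of △BDF]
   → E = (-1459/438, 169/219)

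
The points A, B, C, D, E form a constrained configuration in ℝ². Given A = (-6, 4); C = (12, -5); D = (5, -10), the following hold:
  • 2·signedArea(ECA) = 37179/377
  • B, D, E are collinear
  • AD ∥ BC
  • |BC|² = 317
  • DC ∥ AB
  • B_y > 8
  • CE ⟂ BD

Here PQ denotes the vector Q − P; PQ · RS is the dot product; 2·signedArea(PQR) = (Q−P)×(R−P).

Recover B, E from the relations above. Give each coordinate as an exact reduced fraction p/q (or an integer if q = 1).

1. B_x = 1  [AD ∥ BC ∩ DC ∥ AB]
2. B_y = 9  [AD ∥ BC ∩ DC ∥ AB]
   → B = (1, 9)
3. E_x = 1617/377  [B, D, E are collinear ∩ CE ⟂ BD]
4. E_y = -2497/377  [B, D, E are collinear ∩ CE ⟂ BD]
   → E = (1617/377, -2497/377)

B = (1, 9)
E = (1617/377, -2497/377)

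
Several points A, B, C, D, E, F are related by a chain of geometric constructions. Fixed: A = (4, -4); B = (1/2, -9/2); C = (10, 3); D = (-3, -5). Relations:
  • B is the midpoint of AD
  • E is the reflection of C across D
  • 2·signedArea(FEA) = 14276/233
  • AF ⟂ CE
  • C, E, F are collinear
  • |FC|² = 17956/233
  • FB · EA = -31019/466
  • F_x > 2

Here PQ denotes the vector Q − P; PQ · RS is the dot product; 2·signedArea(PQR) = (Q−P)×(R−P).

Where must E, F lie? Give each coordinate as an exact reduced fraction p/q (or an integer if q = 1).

1. E_x = -16  [E is the reflection of C across D]
2. E_y = -13  [E is the reflection of C across D]
   → E = (-16, -13)
3. F_x = 588/233  [C, E, F are collinear ∩ AF ⟂ CE]
4. F_y = -373/233  [C, E, F are collinear ∩ AF ⟂ CE]
   → F = (588/233, -373/233)

E = (-16, -13)
F = (588/233, -373/233)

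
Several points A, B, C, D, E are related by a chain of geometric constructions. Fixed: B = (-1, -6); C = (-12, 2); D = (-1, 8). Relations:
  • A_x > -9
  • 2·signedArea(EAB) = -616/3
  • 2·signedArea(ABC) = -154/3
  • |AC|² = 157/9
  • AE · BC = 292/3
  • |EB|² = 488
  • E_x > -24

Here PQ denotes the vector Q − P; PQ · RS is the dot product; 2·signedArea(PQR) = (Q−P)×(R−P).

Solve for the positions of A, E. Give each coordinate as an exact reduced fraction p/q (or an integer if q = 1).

A = (-25/3, 4)
E = (-23, -4)

1. A_x = -25/3  [line -8·x + -11·y + -68/3 = 0 ∩ |AC|² = 157/9]
2. A_y = 4  [line -8·x + -11·y + -68/3 = 0 ∩ |AC|² = 157/9]
   → A = (-25/3, 4)
3. E_x = -23  [AE · BC = 292/3 ∩ 2·signedArea(EAB) = -616/3]
4. E_y = -4  [AE · BC = 292/3 ∩ 2·signedArea(EAB) = -616/3]
   → E = (-23, -4)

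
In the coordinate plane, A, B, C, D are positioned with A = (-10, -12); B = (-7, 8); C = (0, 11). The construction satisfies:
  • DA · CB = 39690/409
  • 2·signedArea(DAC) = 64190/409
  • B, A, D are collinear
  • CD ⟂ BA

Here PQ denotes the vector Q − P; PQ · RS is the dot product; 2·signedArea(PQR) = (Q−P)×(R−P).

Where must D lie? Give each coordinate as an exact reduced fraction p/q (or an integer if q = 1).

1. D_x = -2620/409  [B, A, D are collinear ∩ CD ⟂ BA]
2. D_y = 4892/409  [B, A, D are collinear ∩ CD ⟂ BA]
   → D = (-2620/409, 4892/409)

D = (-2620/409, 4892/409)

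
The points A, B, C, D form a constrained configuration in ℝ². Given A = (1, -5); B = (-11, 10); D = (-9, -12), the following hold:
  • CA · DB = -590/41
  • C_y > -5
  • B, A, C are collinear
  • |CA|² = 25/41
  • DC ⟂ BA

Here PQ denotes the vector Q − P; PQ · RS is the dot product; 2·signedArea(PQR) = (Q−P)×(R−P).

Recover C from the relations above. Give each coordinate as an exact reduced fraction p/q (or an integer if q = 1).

C = (21/41, -180/41)

1. C_x = 21/41  [B, A, C are collinear ∩ DC ⟂ BA]
2. C_y = -180/41  [B, A, C are collinear ∩ DC ⟂ BA]
   → C = (21/41, -180/41)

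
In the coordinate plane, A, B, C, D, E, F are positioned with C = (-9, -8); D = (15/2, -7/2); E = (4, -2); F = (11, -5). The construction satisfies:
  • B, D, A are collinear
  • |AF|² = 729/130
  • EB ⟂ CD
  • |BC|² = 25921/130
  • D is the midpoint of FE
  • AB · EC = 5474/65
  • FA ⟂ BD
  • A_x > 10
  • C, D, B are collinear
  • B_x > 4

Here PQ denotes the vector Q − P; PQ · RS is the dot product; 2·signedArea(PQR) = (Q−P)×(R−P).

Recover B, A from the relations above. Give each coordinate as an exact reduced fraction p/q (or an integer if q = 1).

A = (1349/130, -353/130)
B = (601/130, -557/130)

1. B_x = 601/130  [C, D, B are collinear ∩ EB ⟂ CD]
2. B_y = -557/130  [C, D, B are collinear ∩ EB ⟂ CD]
   → B = (601/130, -557/130)
3. A_x = 1349/130  [B, D, A are collinear ∩ FA ⟂ BD]
4. A_y = -353/130  [B, D, A are collinear ∩ FA ⟂ BD]
   → A = (1349/130, -353/130)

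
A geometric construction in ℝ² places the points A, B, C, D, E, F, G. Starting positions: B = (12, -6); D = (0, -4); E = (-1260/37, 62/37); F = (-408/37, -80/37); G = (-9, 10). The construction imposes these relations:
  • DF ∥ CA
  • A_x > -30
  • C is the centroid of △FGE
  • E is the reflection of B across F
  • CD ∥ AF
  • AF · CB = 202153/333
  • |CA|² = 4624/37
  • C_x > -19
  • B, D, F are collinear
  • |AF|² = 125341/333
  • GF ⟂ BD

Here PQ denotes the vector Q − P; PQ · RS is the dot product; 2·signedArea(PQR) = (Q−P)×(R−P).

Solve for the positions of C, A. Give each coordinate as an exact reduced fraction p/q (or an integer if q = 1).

A = (-1075/37, 556/111)
C = (-667/37, 352/111)

1. C_x = -667/37  [C is the centroid of △FGE]
2. C_y = 352/111  [C is the centroid of △FGE]
   → C = (-667/37, 352/111)
3. A_x = -1075/37  [CD ∥ AF ∩ DF ∥ CA]
4. A_y = 556/111  [CD ∥ AF ∩ DF ∥ CA]
   → A = (-1075/37, 556/111)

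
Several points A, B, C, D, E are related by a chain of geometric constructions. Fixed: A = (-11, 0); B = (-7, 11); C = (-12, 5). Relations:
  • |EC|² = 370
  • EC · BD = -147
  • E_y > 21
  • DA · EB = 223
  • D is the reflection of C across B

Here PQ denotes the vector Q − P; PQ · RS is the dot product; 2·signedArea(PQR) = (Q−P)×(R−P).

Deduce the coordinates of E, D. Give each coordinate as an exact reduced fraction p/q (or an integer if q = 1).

D = (-2, 17)
E = (-3, 22)

1. D_x = -2  [D is the reflection of C across B]
2. D_y = 17  [D is the reflection of C across B]
   → D = (-2, 17)
3. E_x = -3  [EC · BD = -147 ∩ DA · EB = 223]
4. E_y = 22  [EC · BD = -147 ∩ DA · EB = 223]
   → E = (-3, 22)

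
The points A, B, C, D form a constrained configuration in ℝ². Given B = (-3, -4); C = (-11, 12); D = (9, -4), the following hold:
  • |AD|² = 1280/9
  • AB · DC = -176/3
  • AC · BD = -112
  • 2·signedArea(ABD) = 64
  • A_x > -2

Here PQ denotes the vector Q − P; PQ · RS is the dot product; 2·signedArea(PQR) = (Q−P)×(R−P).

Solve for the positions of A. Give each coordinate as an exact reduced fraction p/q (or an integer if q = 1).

1. A_x = -5/3  [2·signedArea(ABD) = 64 ∩ AC · BD = -112]
2. A_y = 4/3  [2·signedArea(ABD) = 64 ∩ AC · BD = -112]
   → A = (-5/3, 4/3)

A = (-5/3, 4/3)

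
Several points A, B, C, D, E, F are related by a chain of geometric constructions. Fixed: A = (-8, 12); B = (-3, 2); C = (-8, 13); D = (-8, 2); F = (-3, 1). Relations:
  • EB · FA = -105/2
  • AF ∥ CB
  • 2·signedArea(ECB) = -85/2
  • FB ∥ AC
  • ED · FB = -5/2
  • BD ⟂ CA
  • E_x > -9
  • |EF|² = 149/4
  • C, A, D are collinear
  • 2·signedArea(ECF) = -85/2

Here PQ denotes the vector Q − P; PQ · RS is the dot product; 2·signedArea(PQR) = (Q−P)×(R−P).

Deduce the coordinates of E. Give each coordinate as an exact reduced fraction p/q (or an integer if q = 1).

E = (-8, 9/2)

1. E_x = -8  [EB · FA = -105/2 ∩ ED · FB = -5/2]
2. E_y = 9/2  [EB · FA = -105/2 ∩ ED · FB = -5/2]
   → E = (-8, 9/2)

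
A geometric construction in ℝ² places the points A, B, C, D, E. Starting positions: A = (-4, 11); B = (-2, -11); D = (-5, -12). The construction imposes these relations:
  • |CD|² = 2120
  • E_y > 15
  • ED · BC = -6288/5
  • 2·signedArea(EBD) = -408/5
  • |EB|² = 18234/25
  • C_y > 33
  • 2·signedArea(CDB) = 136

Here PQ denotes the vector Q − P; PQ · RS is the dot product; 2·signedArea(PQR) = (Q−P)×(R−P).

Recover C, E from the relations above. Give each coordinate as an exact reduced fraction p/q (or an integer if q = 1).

1. C_x = -3  [line -1·x + 3·y + -105 = 0 ∩ |CD|² = 2120]
2. C_y = 34  [line -1·x + 3·y + -105 = 0 ∩ |CD|² = 2120]
   → C = (-3, 34)
3. E_x = -13/5  [ED · BC = -6288/5 ∩ 2·signedArea(EBD) = -408/5]
4. E_y = 16  [ED · BC = -6288/5 ∩ 2·signedArea(EBD) = -408/5]
   → E = (-13/5, 16)

C = (-3, 34)
E = (-13/5, 16)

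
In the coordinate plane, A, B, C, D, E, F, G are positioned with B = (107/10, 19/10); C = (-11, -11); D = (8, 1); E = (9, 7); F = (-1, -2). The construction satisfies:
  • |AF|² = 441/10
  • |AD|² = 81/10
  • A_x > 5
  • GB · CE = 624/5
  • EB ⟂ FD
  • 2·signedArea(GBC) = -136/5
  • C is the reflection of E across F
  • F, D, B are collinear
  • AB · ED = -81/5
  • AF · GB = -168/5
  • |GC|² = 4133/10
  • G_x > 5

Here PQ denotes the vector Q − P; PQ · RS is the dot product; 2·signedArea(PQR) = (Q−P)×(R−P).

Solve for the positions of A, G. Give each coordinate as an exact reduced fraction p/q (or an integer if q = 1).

1. A_x = 53/10  [line 1·x + 6·y + -59/10 = 0 ∩ |AF|² = 441/10]
2. A_y = 1/10  [line 1·x + 6·y + -59/10 = 0 ∩ |AF|² = 441/10]
   → A = (53/10, 1/10)
3. G_x = 59/10  [GB · CE = 624/5 ∩ 2·signedArea(GBC) = -136/5]
4. G_y = 3/10  [GB · CE = 624/5 ∩ 2·signedArea(GBC) = -136/5]
   → G = (59/10, 3/10)

A = (53/10, 1/10)
G = (59/10, 3/10)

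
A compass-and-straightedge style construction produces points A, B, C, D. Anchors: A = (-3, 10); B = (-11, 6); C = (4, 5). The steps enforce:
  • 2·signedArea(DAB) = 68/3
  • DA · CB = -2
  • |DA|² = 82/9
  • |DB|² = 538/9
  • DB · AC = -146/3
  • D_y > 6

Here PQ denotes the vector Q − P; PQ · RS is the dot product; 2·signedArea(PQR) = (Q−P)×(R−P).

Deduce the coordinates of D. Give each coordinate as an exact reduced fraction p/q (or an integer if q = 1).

D = (-10/3, 7)

1. D_x = -10/3  [DA · CB = -2 ∩ 2·signedArea(DAB) = 68/3]
2. D_y = 7  [DA · CB = -2 ∩ 2·signedArea(DAB) = 68/3]
   → D = (-10/3, 7)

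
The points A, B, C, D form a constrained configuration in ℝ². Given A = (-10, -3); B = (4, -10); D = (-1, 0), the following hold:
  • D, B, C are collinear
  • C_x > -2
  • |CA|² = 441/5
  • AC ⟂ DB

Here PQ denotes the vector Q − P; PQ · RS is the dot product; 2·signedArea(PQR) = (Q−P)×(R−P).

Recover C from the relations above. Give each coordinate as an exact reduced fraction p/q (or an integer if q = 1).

C = (-8/5, 6/5)

1. C_x = -8/5  [D, B, C are collinear ∩ AC ⟂ DB]
2. C_y = 6/5  [D, B, C are collinear ∩ AC ⟂ DB]
   → C = (-8/5, 6/5)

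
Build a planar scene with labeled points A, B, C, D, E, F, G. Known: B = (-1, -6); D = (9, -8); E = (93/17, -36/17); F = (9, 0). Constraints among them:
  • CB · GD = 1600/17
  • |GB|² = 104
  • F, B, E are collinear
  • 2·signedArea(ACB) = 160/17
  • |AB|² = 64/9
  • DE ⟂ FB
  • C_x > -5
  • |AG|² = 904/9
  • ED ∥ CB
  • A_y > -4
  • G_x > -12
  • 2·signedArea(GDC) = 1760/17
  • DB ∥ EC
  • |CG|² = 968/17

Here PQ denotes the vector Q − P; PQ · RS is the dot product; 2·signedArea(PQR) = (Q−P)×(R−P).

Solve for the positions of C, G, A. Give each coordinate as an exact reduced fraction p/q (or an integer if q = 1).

A = (-1, -10/3)
C = (-77/17, -2/17)
G = (-11, -4)

1. C_x = -77/17  [ED ∥ CB ∩ DB ∥ EC]
2. C_y = -2/17  [ED ∥ CB ∩ DB ∥ EC]
   → C = (-77/17, -2/17)
3. G_x = -11  [2·signedArea(GDC) = 1760/17 ∩ CB · GD = 1600/17]
4. G_y = -4  [2·signedArea(GDC) = 1760/17 ∩ CB · GD = 1600/17]
   → G = (-11, -4)
5. A_x = -1  [line 100/17·x + 60/17·y + 300/17 = 0 ∩ |AB|² = 64/9]
6. A_y = -10/3  [line 100/17·x + 60/17·y + 300/17 = 0 ∩ |AB|² = 64/9]
   → A = (-1, -10/3)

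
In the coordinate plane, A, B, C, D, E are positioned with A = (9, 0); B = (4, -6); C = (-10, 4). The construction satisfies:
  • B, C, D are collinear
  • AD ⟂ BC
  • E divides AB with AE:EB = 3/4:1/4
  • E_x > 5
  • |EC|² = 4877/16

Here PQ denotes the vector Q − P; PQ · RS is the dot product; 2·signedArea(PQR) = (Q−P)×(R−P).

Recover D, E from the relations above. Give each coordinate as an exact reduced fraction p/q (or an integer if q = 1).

D = (331/74, -469/74)
E = (21/4, -9/2)

1. D_x = 331/74  [B, C, D are collinear ∩ AD ⟂ BC]
2. D_y = -469/74  [B, C, D are collinear ∩ AD ⟂ BC]
   → D = (331/74, -469/74)
3. E_x = 21/4  [E divides AB with AE:EB = 3/4:1/4]
4. E_y = -9/2  [E divides AB with AE:EB = 3/4:1/4]
   → E = (21/4, -9/2)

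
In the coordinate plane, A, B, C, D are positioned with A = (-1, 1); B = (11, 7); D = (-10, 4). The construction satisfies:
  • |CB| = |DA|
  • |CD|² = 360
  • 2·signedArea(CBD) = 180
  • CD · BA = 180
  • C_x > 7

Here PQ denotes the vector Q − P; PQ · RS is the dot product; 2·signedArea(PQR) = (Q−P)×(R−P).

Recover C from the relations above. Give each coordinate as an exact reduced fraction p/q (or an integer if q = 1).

1. C_x = 8  [2·signedArea(CBD) = 180 ∩ CD · BA = 180]
2. C_y = -2  [2·signedArea(CBD) = 180 ∩ CD · BA = 180]
   → C = (8, -2)

C = (8, -2)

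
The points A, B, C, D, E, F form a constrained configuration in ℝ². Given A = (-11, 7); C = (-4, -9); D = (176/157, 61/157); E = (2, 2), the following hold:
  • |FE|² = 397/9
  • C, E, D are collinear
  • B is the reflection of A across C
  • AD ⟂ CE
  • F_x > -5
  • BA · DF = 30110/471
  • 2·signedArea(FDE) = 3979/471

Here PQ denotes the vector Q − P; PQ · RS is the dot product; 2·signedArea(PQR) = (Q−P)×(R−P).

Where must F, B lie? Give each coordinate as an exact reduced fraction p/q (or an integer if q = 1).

1. B_x = 3  [B is the reflection of A across C]
2. B_y = -25  [B is the reflection of A across C]
   → B = (3, -25)
3. F_x = -13/3  [2·signedArea(FDE) = 3979/471 ∩ BA · DF = 30110/471]
4. F_y = 0  [2·signedArea(FDE) = 3979/471 ∩ BA · DF = 30110/471]
   → F = (-13/3, 0)

B = (3, -25)
F = (-13/3, 0)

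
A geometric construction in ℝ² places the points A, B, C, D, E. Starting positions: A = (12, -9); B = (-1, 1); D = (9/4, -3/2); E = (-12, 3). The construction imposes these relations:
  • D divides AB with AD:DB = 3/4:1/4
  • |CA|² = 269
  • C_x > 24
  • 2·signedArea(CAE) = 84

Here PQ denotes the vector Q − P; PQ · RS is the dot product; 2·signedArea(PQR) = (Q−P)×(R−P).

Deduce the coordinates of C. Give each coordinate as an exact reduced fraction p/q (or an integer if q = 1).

C = (25, -19)

1. C_x = 25  [line -12·x + -24·y + -156 = 0 ∩ |CA|² = 269]
2. C_y = -19  [line -12·x + -24·y + -156 = 0 ∩ |CA|² = 269]
   → C = (25, -19)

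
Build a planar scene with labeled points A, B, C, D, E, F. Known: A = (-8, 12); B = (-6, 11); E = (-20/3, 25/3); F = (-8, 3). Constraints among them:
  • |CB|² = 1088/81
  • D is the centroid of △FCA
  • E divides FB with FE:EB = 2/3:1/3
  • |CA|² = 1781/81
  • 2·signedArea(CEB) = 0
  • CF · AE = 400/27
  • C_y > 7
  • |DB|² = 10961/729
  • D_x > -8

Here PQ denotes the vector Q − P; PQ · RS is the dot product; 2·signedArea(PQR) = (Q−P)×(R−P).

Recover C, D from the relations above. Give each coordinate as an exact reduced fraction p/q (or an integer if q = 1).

C = (-62/9, 67/9)
D = (-206/27, 202/27)

1. C_x = -62/9  [2·signedArea(CEB) = 0 ∩ CF · AE = 400/27]
2. C_y = 67/9  [2·signedArea(CEB) = 0 ∩ CF · AE = 400/27]
   → C = (-62/9, 67/9)
3. D_x = -206/27  [D is the centroid of △FCA]
4. D_y = 202/27  [D is the centroid of △FCA]
   → D = (-206/27, 202/27)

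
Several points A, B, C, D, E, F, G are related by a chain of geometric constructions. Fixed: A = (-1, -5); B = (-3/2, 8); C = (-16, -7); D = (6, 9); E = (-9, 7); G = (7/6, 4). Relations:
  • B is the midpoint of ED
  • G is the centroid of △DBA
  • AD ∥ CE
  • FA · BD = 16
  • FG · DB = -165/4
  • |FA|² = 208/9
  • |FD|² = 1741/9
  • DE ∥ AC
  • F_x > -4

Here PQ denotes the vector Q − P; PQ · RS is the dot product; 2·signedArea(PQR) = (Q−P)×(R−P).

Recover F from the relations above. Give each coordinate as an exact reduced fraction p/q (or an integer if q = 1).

1. F_x = -11/3  [line 15/2·x + 1·y + 57/2 = 0 ∩ |FD|² = 1741/9]
2. F_y = -1  [line 15/2·x + 1·y + 57/2 = 0 ∩ |FD|² = 1741/9]
   → F = (-11/3, -1)

F = (-11/3, -1)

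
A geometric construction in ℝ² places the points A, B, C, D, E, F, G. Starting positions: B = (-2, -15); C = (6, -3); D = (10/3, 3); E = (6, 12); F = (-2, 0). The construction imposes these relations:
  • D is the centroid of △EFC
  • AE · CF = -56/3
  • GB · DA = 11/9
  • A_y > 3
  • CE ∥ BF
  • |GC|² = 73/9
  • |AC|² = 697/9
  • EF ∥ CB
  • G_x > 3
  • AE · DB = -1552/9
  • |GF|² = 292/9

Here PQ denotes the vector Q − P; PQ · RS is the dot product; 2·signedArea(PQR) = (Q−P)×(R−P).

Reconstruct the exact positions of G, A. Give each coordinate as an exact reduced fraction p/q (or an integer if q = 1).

1. A_x = 2/3  [AE · DB = -1552/9 ∩ AE · CF = -56/3]
2. A_y = 4  [AE · DB = -1552/9 ∩ AE · CF = -56/3]
   → A = (2/3, 4)
3. G_x = 10/3  [line 8/3·x + -1·y + -98/9 = 0 ∩ |GC|² = 73/9]
4. G_y = -2  [line 8/3·x + -1·y + -98/9 = 0 ∩ |GC|² = 73/9]
   → G = (10/3, -2)

A = (2/3, 4)
G = (10/3, -2)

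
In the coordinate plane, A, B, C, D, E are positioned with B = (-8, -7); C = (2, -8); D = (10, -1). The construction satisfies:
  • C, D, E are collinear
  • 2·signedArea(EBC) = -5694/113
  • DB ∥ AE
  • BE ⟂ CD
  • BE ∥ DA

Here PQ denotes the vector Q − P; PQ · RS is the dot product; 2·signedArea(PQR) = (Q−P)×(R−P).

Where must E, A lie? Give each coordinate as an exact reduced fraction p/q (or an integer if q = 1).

A = (1676/113, -737/113)
E = (-358/113, -1415/113)

1. E_x = -358/113  [C, D, E are collinear ∩ BE ⟂ CD]
2. E_y = -1415/113  [C, D, E are collinear ∩ BE ⟂ CD]
   → E = (-358/113, -1415/113)
3. A_x = 1676/113  [DB ∥ AE ∩ BE ∥ DA]
4. A_y = -737/113  [DB ∥ AE ∩ BE ∥ DA]
   → A = (1676/113, -737/113)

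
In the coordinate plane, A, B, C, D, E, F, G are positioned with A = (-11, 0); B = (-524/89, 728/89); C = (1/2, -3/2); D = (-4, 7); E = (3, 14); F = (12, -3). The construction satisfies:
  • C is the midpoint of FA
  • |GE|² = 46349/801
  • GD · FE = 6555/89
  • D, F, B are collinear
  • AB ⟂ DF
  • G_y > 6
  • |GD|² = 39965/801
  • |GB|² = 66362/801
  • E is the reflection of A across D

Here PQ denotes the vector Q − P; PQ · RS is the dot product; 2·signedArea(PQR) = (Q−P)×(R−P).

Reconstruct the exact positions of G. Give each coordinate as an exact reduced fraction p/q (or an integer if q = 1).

1. G_x = 811/267  [line 9·x + -17·y + 7240/89 = 0 ∩ |GD|² = 39965/801]
2. G_y = 569/89  [line 9·x + -17·y + 7240/89 = 0 ∩ |GD|² = 39965/801]
   → G = (811/267, 569/89)

G = (811/267, 569/89)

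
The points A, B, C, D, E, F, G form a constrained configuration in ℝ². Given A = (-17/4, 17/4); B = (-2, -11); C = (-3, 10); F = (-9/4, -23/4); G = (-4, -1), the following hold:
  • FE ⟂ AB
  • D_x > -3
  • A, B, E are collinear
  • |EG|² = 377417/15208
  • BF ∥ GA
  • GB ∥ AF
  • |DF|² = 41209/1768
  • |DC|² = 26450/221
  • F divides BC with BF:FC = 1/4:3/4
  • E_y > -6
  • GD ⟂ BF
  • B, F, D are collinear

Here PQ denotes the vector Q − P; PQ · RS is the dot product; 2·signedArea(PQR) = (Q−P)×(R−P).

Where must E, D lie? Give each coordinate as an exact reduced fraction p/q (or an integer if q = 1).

1. E_x = -21013/7604  [A, B, E are collinear ∩ FE ⟂ AB]
2. E_y = -44299/7604  [A, B, E are collinear ∩ FE ⟂ AB]
   → E = (-21013/7604, -44299/7604)
3. D_x = -548/221  [B, F, D are collinear ∩ GD ⟂ BF]
4. D_y = -205/221  [B, F, D are collinear ∩ GD ⟂ BF]
   → D = (-548/221, -205/221)

D = (-548/221, -205/221)
E = (-21013/7604, -44299/7604)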